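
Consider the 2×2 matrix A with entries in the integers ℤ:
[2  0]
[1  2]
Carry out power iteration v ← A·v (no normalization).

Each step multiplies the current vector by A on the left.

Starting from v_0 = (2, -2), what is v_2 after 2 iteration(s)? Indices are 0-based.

v_0 = (2, -2).
v_1 = A·v_0 = (4, -2).
v_2 = A·v_1 = (8, 0).

v_2 = (8, 0)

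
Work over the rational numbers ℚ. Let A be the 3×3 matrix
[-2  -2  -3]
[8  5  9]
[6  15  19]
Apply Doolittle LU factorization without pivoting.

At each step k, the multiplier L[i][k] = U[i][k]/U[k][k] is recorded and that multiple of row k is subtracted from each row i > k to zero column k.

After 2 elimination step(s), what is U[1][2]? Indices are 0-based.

k=0: U[0][0]=-2
  eliminate (1,0): mult=-4, new row 1: (0, -3, -3); set L[1][0]=-4
  eliminate (2,0): mult=-3, new row 2: (0, 9, 10); set L[2][0]=-3
k=1: U[1][1]=-3
  eliminate (2,1): mult=-3, new row 2: (0, 0, 1); set L[2][1]=-3

U[1][2] = -3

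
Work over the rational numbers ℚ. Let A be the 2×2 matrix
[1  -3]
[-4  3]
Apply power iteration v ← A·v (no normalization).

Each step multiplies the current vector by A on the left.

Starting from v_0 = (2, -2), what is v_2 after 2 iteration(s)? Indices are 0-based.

v_2 = (50, -74)

v_0 = (2, -2).
v_1 = A·v_0 = (8, -14).
v_2 = A·v_1 = (50, -74).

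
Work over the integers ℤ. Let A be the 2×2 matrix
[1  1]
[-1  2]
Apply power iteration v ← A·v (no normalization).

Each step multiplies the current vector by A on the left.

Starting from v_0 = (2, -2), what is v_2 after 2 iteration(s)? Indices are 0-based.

v_0 = (2, -2).
v_1 = A·v_0 = (0, -6).
v_2 = A·v_1 = (-6, -12).

v_2 = (-6, -12)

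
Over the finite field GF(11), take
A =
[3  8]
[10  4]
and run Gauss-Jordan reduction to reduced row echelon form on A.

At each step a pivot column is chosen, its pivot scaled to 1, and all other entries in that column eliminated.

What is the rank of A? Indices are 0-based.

rank = 2

[1] R0 /= 3  ⇒  (1, 10)
     R1 -= 10·R0  ⇒  (0, 3)
[2] R1 /= 3  ⇒  (0, 1)
     R0 -= 10·R1  ⇒  (1, 0)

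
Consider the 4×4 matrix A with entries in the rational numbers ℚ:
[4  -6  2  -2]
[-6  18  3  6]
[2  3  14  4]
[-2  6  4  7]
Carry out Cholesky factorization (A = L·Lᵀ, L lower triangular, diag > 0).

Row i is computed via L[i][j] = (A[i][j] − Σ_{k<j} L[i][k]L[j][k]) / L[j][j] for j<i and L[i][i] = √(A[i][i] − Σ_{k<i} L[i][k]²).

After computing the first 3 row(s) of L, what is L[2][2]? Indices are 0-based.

Step 1: L[0][0] = √(4) = 2.
  L[1][0] = (-6) / L[0][0] = -3.
Step 2: L[1][1] = √(9) = 3.
  L[2][0] = (2) / L[0][0] = 1.
  L[2][1] = (6) / L[1][1] = 2.
Step 3: L[2][2] = √(9) = 3.

L[2][2] = 3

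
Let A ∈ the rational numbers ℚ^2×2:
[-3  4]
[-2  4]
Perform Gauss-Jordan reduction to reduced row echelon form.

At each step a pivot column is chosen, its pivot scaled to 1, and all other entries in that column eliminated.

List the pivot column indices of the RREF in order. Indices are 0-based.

pivot(0,0)=-3: scale R0 → (1, -4/3)
  clear (1,0): R1 −= (-2)R0 → (0, 4/3)
pivot(1,1)=4/3: scale R1 → (0, 1)
  clear (0,1): R0 −= (-4/3)R1 → (1, 0)

pivot columns: 0, 1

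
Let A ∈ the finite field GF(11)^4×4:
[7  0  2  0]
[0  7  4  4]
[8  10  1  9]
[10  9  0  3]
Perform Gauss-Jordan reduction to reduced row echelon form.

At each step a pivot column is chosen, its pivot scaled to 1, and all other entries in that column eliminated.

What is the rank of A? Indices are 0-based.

rank = 4

pivot(0,0)=7: scale R0 → (1, 0, 5, 0)
  clear (2,0): R2 −= (8)R0 → (0, 10, 5, 9)
  clear (3,0): R3 −= (10)R0 → (0, 9, 5, 3)
pivot(1,1)=7: scale R1 → (0, 1, 10, 10)
  clear (2,1): R2 −= (10)R1 → (0, 0, 4, 8)
  clear (3,1): R3 −= (9)R1 → (0, 0, 3, 1)
pivot(2,2)=4: scale R2 → (0, 0, 1, 2)
  clear (0,2): R0 −= (5)R2 → (1, 0, 0, 1)
  clear (1,2): R1 −= (10)R2 → (0, 1, 0, 1)
  clear (3,2): R3 −= (3)R2 → (0, 0, 0, 6)
pivot(3,3)=6: scale R3 → (0, 0, 0, 1)
  clear (0,3): R0 −= (1)R3 → (1, 0, 0, 0)
  clear (1,3): R1 −= (1)R3 → (0, 1, 0, 0)
  clear (2,3): R2 −= (2)R3 → (0, 0, 1, 0)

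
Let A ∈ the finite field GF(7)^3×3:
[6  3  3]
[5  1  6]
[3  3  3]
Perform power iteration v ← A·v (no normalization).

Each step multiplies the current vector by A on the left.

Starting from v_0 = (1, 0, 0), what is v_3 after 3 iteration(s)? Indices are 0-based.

v_0 = (1, 0, 0).
v_1 = A·v_0 = (6, 5, 3).
v_2 = A·v_1 = (4, 4, 0).
v_3 = A·v_2 = (1, 3, 3).

v_3 = (1, 3, 3)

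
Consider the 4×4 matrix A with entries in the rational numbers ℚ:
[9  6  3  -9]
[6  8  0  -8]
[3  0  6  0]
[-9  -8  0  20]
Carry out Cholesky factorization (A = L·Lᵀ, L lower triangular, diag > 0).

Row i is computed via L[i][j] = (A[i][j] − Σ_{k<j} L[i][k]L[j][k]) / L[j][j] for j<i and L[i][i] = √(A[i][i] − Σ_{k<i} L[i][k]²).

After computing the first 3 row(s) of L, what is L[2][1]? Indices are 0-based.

L[2][1] = -1

Step 1: L[0][0] = √(9) = 3.
  L[1][0] = (6) / L[0][0] = 2.
Step 2: L[1][1] = √(4) = 2.
  L[2][0] = (3) / L[0][0] = 1.
  L[2][1] = (-2) / L[1][1] = -1.
Step 3: L[2][2] = √(4) = 2.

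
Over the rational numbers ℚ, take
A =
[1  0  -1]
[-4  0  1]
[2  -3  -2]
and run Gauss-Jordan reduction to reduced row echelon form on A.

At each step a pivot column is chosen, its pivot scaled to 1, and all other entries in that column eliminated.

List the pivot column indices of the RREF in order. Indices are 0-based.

pivot columns: 0, 1, 2

pivot(0,0)=1: scale R0 → (1, 0, -1)
  clear (1,0): R1 −= (-4)R0 → (0, 0, -3)
  clear (2,0): R2 −= (2)R0 → (0, -3, 0)
pivot(1,1): swap R1↔R2
pivot(1,1)=-3: scale R1 → (0, 1, 0)
pivot(2,2)=-3: scale R2 → (0, 0, 1)
  clear (0,2): R0 −= (-1)R2 → (1, 0, 0)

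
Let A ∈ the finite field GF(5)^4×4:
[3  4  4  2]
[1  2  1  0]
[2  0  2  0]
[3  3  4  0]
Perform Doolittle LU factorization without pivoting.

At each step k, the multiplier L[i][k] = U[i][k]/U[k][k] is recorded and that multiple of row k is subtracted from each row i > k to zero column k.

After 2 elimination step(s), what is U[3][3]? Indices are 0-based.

U[3][3] = 2

Step 1: pivot at (0,0) is 3.
  row1 ← row1 − (2)·row0  ⇒  L[1][0]=2, U row1=(0, 4, 3, 1)
  row2 ← row2 − (4)·row0  ⇒  L[2][0]=4, U row2=(0, 4, 1, 2)
  row3 ← row3 − (1)·row0  ⇒  L[3][0]=1, U row3=(0, 4, 0, 3)
Step 2: pivot at (1,1) is 4.
  row2 ← row2 − (1)·row1  ⇒  L[2][1]=1, U row2=(0, 0, 3, 1)
  row3 ← row3 − (1)·row1  ⇒  L[3][1]=1, U row3=(0, 0, 2, 2)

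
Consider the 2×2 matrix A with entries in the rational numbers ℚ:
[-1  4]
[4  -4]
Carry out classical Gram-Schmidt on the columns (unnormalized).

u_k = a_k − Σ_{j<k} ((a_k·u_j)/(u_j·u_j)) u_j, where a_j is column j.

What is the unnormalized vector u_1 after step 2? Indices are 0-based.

Step 1: u_0 = a_0 = (-1, 4).
Step 2: u_1 = a_1 − (-20/17)·u_0 = (48/17, 12/17).

u_1 = (48/17, 12/17)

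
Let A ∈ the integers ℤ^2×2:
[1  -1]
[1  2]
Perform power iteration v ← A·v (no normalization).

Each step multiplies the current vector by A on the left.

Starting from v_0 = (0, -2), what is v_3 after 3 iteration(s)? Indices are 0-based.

v_3 = (12, -6)

v_0 = (0, -2).
v_1 = A·v_0 = (2, -4).
v_2 = A·v_1 = (6, -6).
v_3 = A·v_2 = (12, -6).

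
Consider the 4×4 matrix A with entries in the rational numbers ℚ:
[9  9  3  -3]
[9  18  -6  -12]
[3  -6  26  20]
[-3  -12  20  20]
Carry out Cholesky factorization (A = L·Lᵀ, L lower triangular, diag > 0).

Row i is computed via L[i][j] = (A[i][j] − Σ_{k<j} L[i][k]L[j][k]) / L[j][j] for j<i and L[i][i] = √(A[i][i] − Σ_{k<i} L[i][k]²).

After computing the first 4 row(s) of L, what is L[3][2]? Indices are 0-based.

L[3][2] = 3

Step 1: L[0][0] = √(9) = 3.
  L[1][0] = (9) / L[0][0] = 3.
Step 2: L[1][1] = √(9) = 3.
  L[2][0] = (3) / L[0][0] = 1.
  L[2][1] = (-9) / L[1][1] = -3.
Step 3: L[2][2] = √(16) = 4.
  L[3][0] = (-3) / L[0][0] = -1.
  L[3][1] = (-9) / L[1][1] = -3.
  L[3][2] = (12) / L[2][2] = 3.
Step 4: L[3][3] = √(1) = 1.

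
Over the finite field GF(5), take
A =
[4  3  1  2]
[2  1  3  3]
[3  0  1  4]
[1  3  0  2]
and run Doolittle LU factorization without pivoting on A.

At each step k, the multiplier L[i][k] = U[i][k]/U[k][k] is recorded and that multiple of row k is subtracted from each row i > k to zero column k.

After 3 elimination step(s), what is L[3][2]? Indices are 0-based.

L[3][2] = 4

k=0: U[0][0]=4
  eliminate (1,0): mult=3, new row 1: (0, 2, 0, 2); set L[1][0]=3
  eliminate (2,0): mult=2, new row 2: (0, 4, 4, 0); set L[2][0]=2
  eliminate (3,0): mult=4, new row 3: (0, 1, 1, 4); set L[3][0]=4
k=1: U[1][1]=2
  eliminate (2,1): mult=2, new row 2: (0, 0, 4, 1); set L[2][1]=2
  eliminate (3,1): mult=3, new row 3: (0, 0, 1, 3); set L[3][1]=3
k=2: U[2][2]=4
  eliminate (3,2): mult=4, new row 3: (0, 0, 0, 4); set L[3][2]=4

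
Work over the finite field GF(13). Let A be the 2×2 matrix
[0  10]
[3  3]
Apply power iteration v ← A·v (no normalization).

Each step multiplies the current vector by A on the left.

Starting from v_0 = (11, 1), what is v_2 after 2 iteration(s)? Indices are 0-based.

v_2 = (9, 8)

v_0 = (11, 1).
v_1 = A·v_0 = (10, 10).
v_2 = A·v_1 = (9, 8).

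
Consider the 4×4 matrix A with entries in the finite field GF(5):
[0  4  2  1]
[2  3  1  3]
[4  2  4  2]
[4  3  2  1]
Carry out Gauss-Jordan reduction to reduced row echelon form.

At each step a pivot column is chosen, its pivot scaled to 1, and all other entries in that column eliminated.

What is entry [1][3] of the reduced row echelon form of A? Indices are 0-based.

step 1: exchange rows 0,1
step 1: normalize row 0 (÷2) = (1, 4, 3, 4)
  row 2: subtract 4×row0 = (0, 1, 2, 1)
  row 3: subtract 4×row0 = (0, 2, 0, 0)
step 2: normalize row 1 (÷4) = (0, 1, 3, 4)
  row 0: subtract 4×row1 = (1, 0, 1, 3)
  row 2: subtract 1×row1 = (0, 0, 4, 2)
  row 3: subtract 2×row1 = (0, 0, 4, 2)
step 3: normalize row 2 (÷4) = (0, 0, 1, 3)
  row 0: subtract 1×row2 = (1, 0, 0, 0)
  row 1: subtract 3×row2 = (0, 1, 0, 0)
  row 3: subtract 4×row2 = (0, 0, 0, 0)
skip col 3 (zero from row 3)

M[1][3] = 0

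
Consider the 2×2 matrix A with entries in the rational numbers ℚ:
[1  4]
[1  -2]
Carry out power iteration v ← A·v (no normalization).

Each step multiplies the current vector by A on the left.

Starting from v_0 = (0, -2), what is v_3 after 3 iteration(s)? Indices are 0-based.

v_3 = (-56, 40)

v_0 = (0, -2).
v_1 = A·v_0 = (-8, 4).
v_2 = A·v_1 = (8, -16).
v_3 = A·v_2 = (-56, 40).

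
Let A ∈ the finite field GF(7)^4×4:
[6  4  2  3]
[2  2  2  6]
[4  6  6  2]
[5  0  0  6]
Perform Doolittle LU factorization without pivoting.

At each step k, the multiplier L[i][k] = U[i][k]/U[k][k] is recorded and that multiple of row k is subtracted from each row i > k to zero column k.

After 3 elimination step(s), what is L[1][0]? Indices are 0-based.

Step 1: pivot at (0,0) is 6.
  row1 ← row1 − (5)·row0  ⇒  L[1][0]=5, U row1=(0, 3, 6, 5)
  row2 ← row2 − (3)·row0  ⇒  L[2][0]=3, U row2=(0, 1, 0, 0)
  row3 ← row3 − (2)·row0  ⇒  L[3][0]=2, U row3=(0, 6, 3, 0)
Step 2: pivot at (1,1) is 3.
  row2 ← row2 − (5)·row1  ⇒  L[2][1]=5, U row2=(0, 0, 5, 3)
  row3 ← row3 − (2)·row1  ⇒  L[3][1]=2, U row3=(0, 0, 5, 4)
Step 3: pivot at (2,2) is 5.
  row3 ← row3 − (1)·row2  ⇒  L[3][2]=1, U row3=(0, 0, 0, 1)

L[1][0] = 5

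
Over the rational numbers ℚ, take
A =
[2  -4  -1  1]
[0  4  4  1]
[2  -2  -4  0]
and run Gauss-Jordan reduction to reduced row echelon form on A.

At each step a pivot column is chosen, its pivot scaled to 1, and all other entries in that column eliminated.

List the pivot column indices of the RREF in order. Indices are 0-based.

pivot columns: 0, 1, 2

step 1: normalize row 0 (÷2) = (1, -2, -1/2, 1/2)
  row 2: subtract 2×row0 = (0, 2, -3, -1)
step 2: normalize row 1 (÷4) = (0, 1, 1, 1/4)
  row 0: subtract -2×row1 = (1, 0, 3/2, 1)
  row 2: subtract 2×row1 = (0, 0, -5, -3/2)
step 3: normalize row 2 (÷-5) = (0, 0, 1, 3/10)
  row 0: subtract 3/2×row2 = (1, 0, 0, 11/20)
  row 1: subtract 1×row2 = (0, 1, 0, -1/20)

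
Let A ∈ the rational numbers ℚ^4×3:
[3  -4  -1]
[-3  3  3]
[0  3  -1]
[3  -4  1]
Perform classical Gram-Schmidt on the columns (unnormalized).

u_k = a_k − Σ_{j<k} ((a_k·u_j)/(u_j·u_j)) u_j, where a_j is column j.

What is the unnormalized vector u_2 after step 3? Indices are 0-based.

Step 1: u_0 = a_0 = (3, -3, 0, 3).
Step 2: u_1 = a_1 − (-11/9)·u_0 = (-1/3, -2/3, 3, -1/3).
Step 3: u_2 = a_2 − (-1/3)·u_0 − (-15/29)·u_1 = (-5/29, 48/29, 16/29, 53/29).

u_2 = (-5/29, 48/29, 16/29, 53/29)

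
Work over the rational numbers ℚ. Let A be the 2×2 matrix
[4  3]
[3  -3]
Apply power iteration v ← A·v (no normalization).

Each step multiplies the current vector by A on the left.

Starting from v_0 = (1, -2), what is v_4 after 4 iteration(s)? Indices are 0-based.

v_4 = (376, -537)

v_0 = (1, -2).
v_1 = A·v_0 = (-2, 9).
v_2 = A·v_1 = (19, -33).
v_3 = A·v_2 = (-23, 156).
v_4 = A·v_3 = (376, -537).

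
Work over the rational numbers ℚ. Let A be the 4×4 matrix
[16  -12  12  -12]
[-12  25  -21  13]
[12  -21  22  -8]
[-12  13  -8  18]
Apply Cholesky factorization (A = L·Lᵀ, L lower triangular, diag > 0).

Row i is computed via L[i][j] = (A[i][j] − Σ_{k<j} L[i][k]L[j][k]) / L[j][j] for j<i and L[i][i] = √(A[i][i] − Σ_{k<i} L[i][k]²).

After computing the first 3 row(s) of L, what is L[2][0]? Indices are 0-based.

Step 1: L[0][0] = √(16) = 4.
  L[1][0] = (-12) / L[0][0] = -3.
Step 2: L[1][1] = √(16) = 4.
  L[2][0] = (12) / L[0][0] = 3.
  L[2][1] = (-12) / L[1][1] = -3.
Step 3: L[2][2] = √(4) = 2.

L[2][0] = 3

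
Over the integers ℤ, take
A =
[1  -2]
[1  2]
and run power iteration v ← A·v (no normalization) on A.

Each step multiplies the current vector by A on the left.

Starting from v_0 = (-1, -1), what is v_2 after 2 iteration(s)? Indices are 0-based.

v_0 = (-1, -1).
v_1 = A·v_0 = (1, -3).
v_2 = A·v_1 = (7, -5).

v_2 = (7, -5)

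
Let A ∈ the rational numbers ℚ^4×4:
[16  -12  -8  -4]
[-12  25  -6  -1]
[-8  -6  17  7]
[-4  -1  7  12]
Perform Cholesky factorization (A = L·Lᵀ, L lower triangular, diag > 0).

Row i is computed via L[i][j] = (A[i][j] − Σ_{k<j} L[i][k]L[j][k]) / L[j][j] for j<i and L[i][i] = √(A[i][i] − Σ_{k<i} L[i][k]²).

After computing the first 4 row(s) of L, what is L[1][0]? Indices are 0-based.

L[1][0] = -3

Step 1: L[0][0] = √(16) = 4.
  L[1][0] = (-12) / L[0][0] = -3.
Step 2: L[1][1] = √(16) = 4.
  L[2][0] = (-8) / L[0][0] = -2.
  L[2][1] = (-12) / L[1][1] = -3.
Step 3: L[2][2] = √(4) = 2.
  L[3][0] = (-4) / L[0][0] = -1.
  L[3][1] = (-4) / L[1][1] = -1.
  L[3][2] = (2) / L[2][2] = 1.
Step 4: L[3][3] = √(9) = 3.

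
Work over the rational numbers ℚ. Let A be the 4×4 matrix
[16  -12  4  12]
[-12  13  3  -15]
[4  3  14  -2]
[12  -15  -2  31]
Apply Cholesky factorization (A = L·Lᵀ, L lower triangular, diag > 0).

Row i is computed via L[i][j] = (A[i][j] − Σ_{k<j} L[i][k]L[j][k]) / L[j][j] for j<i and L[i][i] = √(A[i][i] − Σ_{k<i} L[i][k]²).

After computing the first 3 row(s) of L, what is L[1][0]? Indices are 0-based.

L[1][0] = -3

Step 1: L[0][0] = √(16) = 4.
  L[1][0] = (-12) / L[0][0] = -3.
Step 2: L[1][1] = √(4) = 2.
  L[2][0] = (4) / L[0][0] = 1.
  L[2][1] = (6) / L[1][1] = 3.
Step 3: L[2][2] = √(4) = 2.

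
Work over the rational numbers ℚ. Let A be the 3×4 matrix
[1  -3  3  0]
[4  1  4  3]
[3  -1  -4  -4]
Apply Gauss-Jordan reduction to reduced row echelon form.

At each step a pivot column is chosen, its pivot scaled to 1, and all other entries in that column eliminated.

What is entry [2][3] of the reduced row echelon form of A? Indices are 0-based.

step 1: normalize row 0 (÷1) = (1, -3, 3, 0)
  row 1: subtract 4×row0 = (0, 13, -8, 3)
  row 2: subtract 3×row0 = (0, 8, -13, -4)
step 2: normalize row 1 (÷13) = (0, 1, -8/13, 3/13)
  row 0: subtract -3×row1 = (1, 0, 15/13, 9/13)
  row 2: subtract 8×row1 = (0, 0, -105/13, -76/13)
step 3: normalize row 2 (÷-105/13) = (0, 0, 1, 76/105)
  row 0: subtract 15/13×row2 = (1, 0, 0, -1/7)
  row 1: subtract -8/13×row2 = (0, 1, 0, 71/105)

M[2][3] = 76/105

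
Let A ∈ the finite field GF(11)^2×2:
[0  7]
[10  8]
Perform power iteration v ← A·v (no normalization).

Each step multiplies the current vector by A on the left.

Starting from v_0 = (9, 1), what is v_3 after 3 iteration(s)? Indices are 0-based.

v_0 = (9, 1).
v_1 = A·v_0 = (7, 10).
v_2 = A·v_1 = (4, 7).
v_3 = A·v_2 = (5, 8).

v_3 = (5, 8)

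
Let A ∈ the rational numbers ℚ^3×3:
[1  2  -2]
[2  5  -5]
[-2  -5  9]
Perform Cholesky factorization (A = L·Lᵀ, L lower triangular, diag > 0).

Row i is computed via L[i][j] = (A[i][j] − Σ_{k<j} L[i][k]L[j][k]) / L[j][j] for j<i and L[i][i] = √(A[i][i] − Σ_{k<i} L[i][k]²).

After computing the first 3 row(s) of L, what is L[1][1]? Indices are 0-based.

L[1][1] = 1

Step 1: L[0][0] = √(1) = 1.
  L[1][0] = (2) / L[0][0] = 2.
Step 2: L[1][1] = √(1) = 1.
  L[2][0] = (-2) / L[0][0] = -2.
  L[2][1] = (-1) / L[1][1] = -1.
Step 3: L[2][2] = √(4) = 2.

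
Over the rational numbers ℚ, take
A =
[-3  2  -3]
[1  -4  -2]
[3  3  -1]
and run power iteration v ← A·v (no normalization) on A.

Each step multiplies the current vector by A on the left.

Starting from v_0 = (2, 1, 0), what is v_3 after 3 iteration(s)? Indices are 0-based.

v_3 = (110, 91, -72)

v_0 = (2, 1, 0).
v_1 = A·v_0 = (-4, -2, 9).
v_2 = A·v_1 = (-19, -14, -27).
v_3 = A·v_2 = (110, 91, -72).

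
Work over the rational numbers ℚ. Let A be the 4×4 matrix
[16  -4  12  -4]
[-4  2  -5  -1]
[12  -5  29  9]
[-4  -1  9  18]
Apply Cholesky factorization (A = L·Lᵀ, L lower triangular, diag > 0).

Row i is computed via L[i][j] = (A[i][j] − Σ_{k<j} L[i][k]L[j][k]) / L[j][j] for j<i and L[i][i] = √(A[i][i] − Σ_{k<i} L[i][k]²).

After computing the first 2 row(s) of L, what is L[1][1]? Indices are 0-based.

L[1][1] = 1

Step 1: L[0][0] = √(16) = 4.
  L[1][0] = (-4) / L[0][0] = -1.
Step 2: L[1][1] = √(1) = 1.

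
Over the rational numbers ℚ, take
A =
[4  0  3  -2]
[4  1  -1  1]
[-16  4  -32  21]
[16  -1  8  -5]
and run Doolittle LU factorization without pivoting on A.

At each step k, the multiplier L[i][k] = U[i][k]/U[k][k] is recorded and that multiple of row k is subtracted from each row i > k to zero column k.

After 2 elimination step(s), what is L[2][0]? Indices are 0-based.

L[2][0] = -4

k=0: U[0][0]=4
  eliminate (1,0): mult=1, new row 1: (0, 1, -4, 3); set L[1][0]=1
  eliminate (2,0): mult=-4, new row 2: (0, 4, -20, 13); set L[2][0]=-4
  eliminate (3,0): mult=4, new row 3: (0, -1, -4, 3); set L[3][0]=4
k=1: U[1][1]=1
  eliminate (2,1): mult=4, new row 2: (0, 0, -4, 1); set L[2][1]=4
  eliminate (3,1): mult=-1, new row 3: (0, 0, -8, 6); set L[3][1]=-1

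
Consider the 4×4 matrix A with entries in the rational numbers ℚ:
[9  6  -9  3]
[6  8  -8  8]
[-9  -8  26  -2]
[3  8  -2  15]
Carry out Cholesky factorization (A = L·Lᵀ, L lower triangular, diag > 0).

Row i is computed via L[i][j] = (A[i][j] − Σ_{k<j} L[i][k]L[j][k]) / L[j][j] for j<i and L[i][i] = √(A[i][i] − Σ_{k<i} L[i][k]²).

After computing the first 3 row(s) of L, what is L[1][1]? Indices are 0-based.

L[1][1] = 2

Step 1: L[0][0] = √(9) = 3.
  L[1][0] = (6) / L[0][0] = 2.
Step 2: L[1][1] = √(4) = 2.
  L[2][0] = (-9) / L[0][0] = -3.
  L[2][1] = (-2) / L[1][1] = -1.
Step 3: L[2][2] = √(16) = 4.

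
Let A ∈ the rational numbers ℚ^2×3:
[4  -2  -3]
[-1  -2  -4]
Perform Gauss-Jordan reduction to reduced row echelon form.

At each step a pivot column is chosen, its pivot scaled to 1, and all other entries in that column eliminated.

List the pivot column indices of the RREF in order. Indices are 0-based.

pivot columns: 0, 1

step 1: normalize row 0 (÷4) = (1, -1/2, -3/4)
  row 1: subtract -1×row0 = (0, -5/2, -19/4)
step 2: normalize row 1 (÷-5/2) = (0, 1, 19/10)
  row 0: subtract -1/2×row1 = (1, 0, 1/5)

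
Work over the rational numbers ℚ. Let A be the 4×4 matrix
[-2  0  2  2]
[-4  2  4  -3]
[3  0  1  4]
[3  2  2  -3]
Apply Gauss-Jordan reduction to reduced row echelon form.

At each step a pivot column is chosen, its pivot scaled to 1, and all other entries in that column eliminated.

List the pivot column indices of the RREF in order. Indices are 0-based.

pivot columns: 0, 1, 2, 3

[1] R0 /= -2  ⇒  (1, 0, -1, -1)
     R1 -= -4·R0  ⇒  (0, 2, 0, -7)
     R2 -= 3·R0  ⇒  (0, 0, 4, 7)
     R3 -= 3·R0  ⇒  (0, 2, 5, 0)
[2] R1 /= 2  ⇒  (0, 1, 0, -7/2)
     R3 -= 2·R1  ⇒  (0, 0, 5, 7)
[3] R2 /= 4  ⇒  (0, 0, 1, 7/4)
     R0 -= -1·R2  ⇒  (1, 0, 0, 3/4)
     R3 -= 5·R2  ⇒  (0, 0, 0, -7/4)
[4] R3 /= -7/4  ⇒  (0, 0, 0, 1)
     R0 -= 3/4·R3  ⇒  (1, 0, 0, 0)
     R1 -= -7/2·R3  ⇒  (0, 1, 0, 0)
     R2 -= 7/4·R3  ⇒  (0, 0, 1, 0)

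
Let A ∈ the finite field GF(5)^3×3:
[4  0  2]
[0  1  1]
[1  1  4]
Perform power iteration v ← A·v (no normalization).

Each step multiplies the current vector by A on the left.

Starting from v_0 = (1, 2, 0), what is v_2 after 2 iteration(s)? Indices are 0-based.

v_0 = (1, 2, 0).
v_1 = A·v_0 = (4, 2, 3).
v_2 = A·v_1 = (2, 0, 3).

v_2 = (2, 0, 3)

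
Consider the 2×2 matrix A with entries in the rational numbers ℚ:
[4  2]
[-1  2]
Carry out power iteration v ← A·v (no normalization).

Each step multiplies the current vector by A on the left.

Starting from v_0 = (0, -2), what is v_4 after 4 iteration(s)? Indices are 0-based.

v_0 = (0, -2).
v_1 = A·v_0 = (-4, -4).
v_2 = A·v_1 = (-24, -4).
v_3 = A·v_2 = (-104, 16).
v_4 = A·v_3 = (-384, 136).

v_4 = (-384, 136)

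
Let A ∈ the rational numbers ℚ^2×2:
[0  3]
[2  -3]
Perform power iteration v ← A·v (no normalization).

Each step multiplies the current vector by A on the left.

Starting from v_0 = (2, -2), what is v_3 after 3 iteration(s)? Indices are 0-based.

v_0 = (2, -2).
v_1 = A·v_0 = (-6, 10).
v_2 = A·v_1 = (30, -42).
v_3 = A·v_2 = (-126, 186).

v_3 = (-126, 186)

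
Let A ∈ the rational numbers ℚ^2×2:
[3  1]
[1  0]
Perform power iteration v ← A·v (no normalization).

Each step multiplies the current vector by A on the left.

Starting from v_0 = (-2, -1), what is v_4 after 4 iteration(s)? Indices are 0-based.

v_4 = (-251, -76)

v_0 = (-2, -1).
v_1 = A·v_0 = (-7, -2).
v_2 = A·v_1 = (-23, -7).
v_3 = A·v_2 = (-76, -23).
v_4 = A·v_3 = (-251, -76).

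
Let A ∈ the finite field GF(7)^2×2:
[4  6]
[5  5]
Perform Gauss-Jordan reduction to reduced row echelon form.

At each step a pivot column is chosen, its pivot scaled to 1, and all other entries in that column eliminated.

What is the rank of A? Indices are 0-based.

rank = 2

[1] R0 /= 4  ⇒  (1, 5)
     R1 -= 5·R0  ⇒  (0, 1)
[2] R1 /= 1  ⇒  (0, 1)
     R0 -= 5·R1  ⇒  (1, 0)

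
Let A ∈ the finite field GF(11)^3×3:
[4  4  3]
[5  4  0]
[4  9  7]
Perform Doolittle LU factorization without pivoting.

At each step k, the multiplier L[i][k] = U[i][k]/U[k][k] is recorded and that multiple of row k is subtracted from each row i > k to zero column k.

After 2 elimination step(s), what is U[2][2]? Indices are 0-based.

[col 0] pivot 4
  R1 -= 4*R0 → (0, 10, 10)  (L[1][0] := 4)
  R2 -= 1*R0 → (0, 5, 4)  (L[2][0] := 1)
[col 1] pivot 10
  R2 -= 6*R1 → (0, 0, 10)  (L[2][1] := 6)

U[2][2] = 10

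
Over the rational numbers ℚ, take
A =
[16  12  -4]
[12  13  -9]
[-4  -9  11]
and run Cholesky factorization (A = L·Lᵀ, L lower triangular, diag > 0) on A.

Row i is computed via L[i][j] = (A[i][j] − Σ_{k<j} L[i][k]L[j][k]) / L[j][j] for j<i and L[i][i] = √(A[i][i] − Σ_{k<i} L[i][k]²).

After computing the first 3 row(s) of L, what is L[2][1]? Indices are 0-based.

Step 1: L[0][0] = √(16) = 4.
  L[1][0] = (12) / L[0][0] = 3.
Step 2: L[1][1] = √(4) = 2.
  L[2][0] = (-4) / L[0][0] = -1.
  L[2][1] = (-6) / L[1][1] = -3.
Step 3: L[2][2] = √(1) = 1.

L[2][1] = -3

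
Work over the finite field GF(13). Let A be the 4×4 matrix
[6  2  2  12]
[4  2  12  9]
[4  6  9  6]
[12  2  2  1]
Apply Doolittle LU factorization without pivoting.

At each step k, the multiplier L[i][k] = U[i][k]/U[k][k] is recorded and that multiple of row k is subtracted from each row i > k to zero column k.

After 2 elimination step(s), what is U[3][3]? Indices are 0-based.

U[3][3] = 6

k=0: U[0][0]=6
  eliminate (1,0): mult=5, new row 1: (0, 5, 2, 1); set L[1][0]=5
  eliminate (2,0): mult=5, new row 2: (0, 9, 12, 11); set L[2][0]=5
  eliminate (3,0): mult=2, new row 3: (0, 11, 11, 3); set L[3][0]=2
k=1: U[1][1]=5
  eliminate (2,1): mult=7, new row 2: (0, 0, 11, 4); set L[2][1]=7
  eliminate (3,1): mult=10, new row 3: (0, 0, 4, 6); set L[3][1]=10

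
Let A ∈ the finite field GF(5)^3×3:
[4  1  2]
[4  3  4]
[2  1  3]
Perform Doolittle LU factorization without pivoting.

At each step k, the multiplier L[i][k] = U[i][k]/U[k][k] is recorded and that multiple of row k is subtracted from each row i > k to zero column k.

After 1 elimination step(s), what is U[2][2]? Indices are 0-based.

Step 1: pivot at (0,0) is 4.
  row1 ← row1 − (1)·row0  ⇒  L[1][0]=1, U row1=(0, 2, 2)
  row2 ← row2 − (3)·row0  ⇒  L[2][0]=3, U row2=(0, 3, 2)

U[2][2] = 2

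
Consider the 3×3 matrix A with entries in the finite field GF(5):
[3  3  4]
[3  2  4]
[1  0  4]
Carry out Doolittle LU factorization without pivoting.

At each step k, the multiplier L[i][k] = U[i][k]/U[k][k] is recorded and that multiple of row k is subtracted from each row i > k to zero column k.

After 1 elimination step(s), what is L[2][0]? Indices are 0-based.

Step 1: pivot at (0,0) is 3.
  row1 ← row1 − (1)·row0  ⇒  L[1][0]=1, U row1=(0, 4, 0)
  row2 ← row2 − (2)·row0  ⇒  L[2][0]=2, U row2=(0, 4, 1)

L[2][0] = 2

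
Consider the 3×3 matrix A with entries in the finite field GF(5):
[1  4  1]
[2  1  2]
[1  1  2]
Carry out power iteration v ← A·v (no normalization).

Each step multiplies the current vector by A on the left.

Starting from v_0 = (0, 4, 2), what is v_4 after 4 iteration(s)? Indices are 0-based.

v_4 = (2, 4, 4)

v_0 = (0, 4, 2).
v_1 = A·v_0 = (3, 3, 3).
v_2 = A·v_1 = (3, 0, 2).
v_3 = A·v_2 = (0, 0, 2).
v_4 = A·v_3 = (2, 4, 4).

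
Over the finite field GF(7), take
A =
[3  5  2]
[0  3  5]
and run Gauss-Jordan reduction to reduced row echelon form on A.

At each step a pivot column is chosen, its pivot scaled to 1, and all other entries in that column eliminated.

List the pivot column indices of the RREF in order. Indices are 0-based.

pivot(0,0)=3: scale R0 → (1, 4, 3)
pivot(1,1)=3: scale R1 → (0, 1, 4)
  clear (0,1): R0 −= (4)R1 → (1, 0, 1)

pivot columns: 0, 1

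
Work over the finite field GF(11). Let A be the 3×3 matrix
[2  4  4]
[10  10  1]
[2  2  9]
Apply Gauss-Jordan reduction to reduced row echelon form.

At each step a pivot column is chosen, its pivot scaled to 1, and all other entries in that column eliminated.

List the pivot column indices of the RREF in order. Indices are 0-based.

pivot columns: 0, 1

[1] R0 /= 2  ⇒  (1, 2, 2)
     R1 -= 10·R0  ⇒  (0, 1, 3)
     R2 -= 2·R0  ⇒  (0, 9, 5)
[2] R1 /= 1  ⇒  (0, 1, 3)
     R0 -= 2·R1  ⇒  (1, 0, 7)
     R2 -= 9·R1  ⇒  (0, 0, 0)
column 2 empty below row 2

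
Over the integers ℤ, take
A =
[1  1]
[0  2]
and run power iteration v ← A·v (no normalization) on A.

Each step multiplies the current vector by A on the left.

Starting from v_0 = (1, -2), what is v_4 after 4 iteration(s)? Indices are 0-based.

v_0 = (1, -2).
v_1 = A·v_0 = (-1, -4).
v_2 = A·v_1 = (-5, -8).
v_3 = A·v_2 = (-13, -16).
v_4 = A·v_3 = (-29, -32).

v_4 = (-29, -32)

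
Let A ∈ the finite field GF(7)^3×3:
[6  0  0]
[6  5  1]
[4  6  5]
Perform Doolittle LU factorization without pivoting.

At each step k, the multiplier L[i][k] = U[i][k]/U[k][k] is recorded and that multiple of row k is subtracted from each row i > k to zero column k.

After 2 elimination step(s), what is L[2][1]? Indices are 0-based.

L[2][1] = 4

[col 0] pivot 6
  R1 -= 1*R0 → (0, 5, 1)  (L[1][0] := 1)
  R2 -= 3*R0 → (0, 6, 5)  (L[2][0] := 3)
[col 1] pivot 5
  R2 -= 4*R1 → (0, 0, 1)  (L[2][1] := 4)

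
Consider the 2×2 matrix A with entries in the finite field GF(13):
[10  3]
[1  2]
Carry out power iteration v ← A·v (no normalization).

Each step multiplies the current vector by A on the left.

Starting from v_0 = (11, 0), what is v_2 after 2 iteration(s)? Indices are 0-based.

v_2 = (2, 2)

v_0 = (11, 0).
v_1 = A·v_0 = (6, 11).
v_2 = A·v_1 = (2, 2).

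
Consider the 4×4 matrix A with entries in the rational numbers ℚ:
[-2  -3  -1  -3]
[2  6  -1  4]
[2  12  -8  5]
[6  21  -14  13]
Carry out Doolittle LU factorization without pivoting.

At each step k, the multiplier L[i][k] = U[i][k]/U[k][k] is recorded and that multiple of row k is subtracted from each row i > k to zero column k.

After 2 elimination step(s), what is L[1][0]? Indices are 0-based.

L[1][0] = -1

[col 0] pivot -2
  R1 -= -1*R0 → (0, 3, -2, 1)  (L[1][0] := -1)
  R2 -= -1*R0 → (0, 9, -9, 2)  (L[2][0] := -1)
  R3 -= -3*R0 → (0, 12, -17, 4)  (L[3][0] := -3)
[col 1] pivot 3
  R2 -= 3*R1 → (0, 0, -3, -1)  (L[2][1] := 3)
  R3 -= 4*R1 → (0, 0, -9, 0)  (L[3][1] := 4)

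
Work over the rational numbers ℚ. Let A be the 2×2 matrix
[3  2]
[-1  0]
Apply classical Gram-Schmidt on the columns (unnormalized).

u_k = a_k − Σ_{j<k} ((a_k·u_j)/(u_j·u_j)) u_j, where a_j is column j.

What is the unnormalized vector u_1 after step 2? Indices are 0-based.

u_1 = (1/5, 3/5)

Step 1: u_0 = a_0 = (3, -1).
Step 2: u_1 = a_1 − (3/5)·u_0 = (1/5, 3/5).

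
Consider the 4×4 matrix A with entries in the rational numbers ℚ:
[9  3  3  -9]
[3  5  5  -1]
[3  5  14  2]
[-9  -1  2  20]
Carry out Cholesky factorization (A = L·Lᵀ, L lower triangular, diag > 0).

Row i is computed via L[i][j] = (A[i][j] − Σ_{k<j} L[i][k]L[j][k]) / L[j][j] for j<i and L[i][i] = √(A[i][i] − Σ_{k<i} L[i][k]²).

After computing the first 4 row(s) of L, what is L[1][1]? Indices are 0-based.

L[1][1] = 2

Step 1: L[0][0] = √(9) = 3.
  L[1][0] = (3) / L[0][0] = 1.
Step 2: L[1][1] = √(4) = 2.
  L[2][0] = (3) / L[0][0] = 1.
  L[2][1] = (4) / L[1][1] = 2.
Step 3: L[2][2] = √(9) = 3.
  L[3][0] = (-9) / L[0][0] = -3.
  L[3][1] = (2) / L[1][1] = 1.
  L[3][2] = (3) / L[2][2] = 1.
Step 4: L[3][3] = √(9) = 3.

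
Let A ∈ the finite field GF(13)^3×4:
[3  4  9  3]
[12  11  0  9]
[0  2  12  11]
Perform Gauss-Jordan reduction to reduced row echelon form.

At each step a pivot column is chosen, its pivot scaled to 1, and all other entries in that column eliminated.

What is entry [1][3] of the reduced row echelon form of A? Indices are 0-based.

M[1][3] = 4

pivot(0,0)=3: scale R0 → (1, 10, 3, 1)
  clear (1,0): R1 −= (12)R0 → (0, 8, 3, 10)
pivot(1,1)=8: scale R1 → (0, 1, 2, 11)
  clear (0,1): R0 −= (10)R1 → (1, 0, 9, 8)
  clear (2,1): R2 −= (2)R1 → (0, 0, 8, 2)
pivot(2,2)=8: scale R2 → (0, 0, 1, 10)
  clear (0,2): R0 −= (9)R2 → (1, 0, 0, 9)
  clear (1,2): R1 −= (2)R2 → (0, 1, 0, 4)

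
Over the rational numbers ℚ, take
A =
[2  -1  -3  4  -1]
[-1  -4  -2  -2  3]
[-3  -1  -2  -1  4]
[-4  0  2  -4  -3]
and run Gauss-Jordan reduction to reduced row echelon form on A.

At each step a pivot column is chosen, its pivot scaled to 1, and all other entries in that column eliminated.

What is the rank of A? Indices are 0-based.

[1] R0 /= 2  ⇒  (1, -1/2, -3/2, 2, -1/2)
     R1 -= -1·R0  ⇒  (0, -9/2, -7/2, 0, 5/2)
     R2 -= -3·R0  ⇒  (0, -5/2, -13/2, 5, 5/2)
     R3 -= -4·R0  ⇒  (0, -2, -4, 4, -5)
[2] R1 /= -9/2  ⇒  (0, 1, 7/9, 0, -5/9)
     R0 -= -1/2·R1  ⇒  (1, 0, -10/9, 2, -7/9)
     R2 -= -5/2·R1  ⇒  (0, 0, -41/9, 5, 10/9)
     R3 -= -2·R1  ⇒  (0, 0, -22/9, 4, -55/9)
[3] R2 /= -41/9  ⇒  (0, 0, 1, -45/41, -10/41)
     R0 -= -10/9·R2  ⇒  (1, 0, 0, 32/41, -43/41)
     R1 -= 7/9·R2  ⇒  (0, 1, 0, 35/41, -15/41)
     R3 -= -22/9·R2  ⇒  (0, 0, 0, 54/41, -275/41)
[4] R3 /= 54/41  ⇒  (0, 0, 0, 1, -275/54)
     R0 -= 32/41·R3  ⇒  (1, 0, 0, 0, 79/27)
     R1 -= 35/41·R3  ⇒  (0, 1, 0, 0, 215/54)
     R2 -= -45/41·R3  ⇒  (0, 0, 1, 0, -35/6)

rank = 4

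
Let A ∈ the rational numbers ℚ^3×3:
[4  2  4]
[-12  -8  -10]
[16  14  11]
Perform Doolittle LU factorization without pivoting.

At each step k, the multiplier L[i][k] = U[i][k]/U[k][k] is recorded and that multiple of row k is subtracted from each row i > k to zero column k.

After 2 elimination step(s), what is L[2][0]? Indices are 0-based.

k=0: U[0][0]=4
  eliminate (1,0): mult=-3, new row 1: (0, -2, 2); set L[1][0]=-3
  eliminate (2,0): mult=4, new row 2: (0, 6, -5); set L[2][0]=4
k=1: U[1][1]=-2
  eliminate (2,1): mult=-3, new row 2: (0, 0, 1); set L[2][1]=-3

L[2][0] = 4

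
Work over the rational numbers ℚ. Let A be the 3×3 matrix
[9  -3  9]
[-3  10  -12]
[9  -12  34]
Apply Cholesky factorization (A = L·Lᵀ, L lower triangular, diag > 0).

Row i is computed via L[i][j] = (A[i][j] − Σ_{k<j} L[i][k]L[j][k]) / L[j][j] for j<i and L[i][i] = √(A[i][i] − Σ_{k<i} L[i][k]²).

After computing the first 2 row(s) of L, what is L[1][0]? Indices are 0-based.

Step 1: L[0][0] = √(9) = 3.
  L[1][0] = (-3) / L[0][0] = -1.
Step 2: L[1][1] = √(9) = 3.

L[1][0] = -1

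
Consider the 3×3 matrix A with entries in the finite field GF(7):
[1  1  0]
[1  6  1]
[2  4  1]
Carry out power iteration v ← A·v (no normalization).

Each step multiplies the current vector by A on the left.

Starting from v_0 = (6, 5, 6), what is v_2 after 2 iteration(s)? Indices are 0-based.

v_2 = (4, 0, 4)

v_0 = (6, 5, 6).
v_1 = A·v_0 = (4, 0, 3).
v_2 = A·v_1 = (4, 0, 4).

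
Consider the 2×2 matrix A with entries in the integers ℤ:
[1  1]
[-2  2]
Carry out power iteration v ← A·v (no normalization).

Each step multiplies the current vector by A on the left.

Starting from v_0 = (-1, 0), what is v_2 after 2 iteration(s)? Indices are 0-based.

v_0 = (-1, 0).
v_1 = A·v_0 = (-1, 2).
v_2 = A·v_1 = (1, 6).

v_2 = (1, 6)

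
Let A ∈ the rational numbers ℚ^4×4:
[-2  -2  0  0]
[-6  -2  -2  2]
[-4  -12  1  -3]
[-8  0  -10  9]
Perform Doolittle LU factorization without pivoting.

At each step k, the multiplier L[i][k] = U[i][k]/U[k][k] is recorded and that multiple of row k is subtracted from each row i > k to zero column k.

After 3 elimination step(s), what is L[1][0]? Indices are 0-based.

L[1][0] = 3

Step 1: pivot at (0,0) is -2.
  row1 ← row1 − (3)·row0  ⇒  L[1][0]=3, U row1=(0, 4, -2, 2)
  row2 ← row2 − (2)·row0  ⇒  L[2][0]=2, U row2=(0, -8, 1, -3)
  row3 ← row3 − (4)·row0  ⇒  L[3][0]=4, U row3=(0, 8, -10, 9)
Step 2: pivot at (1,1) is 4.
  row2 ← row2 − (-2)·row1  ⇒  L[2][1]=-2, U row2=(0, 0, -3, 1)
  row3 ← row3 − (2)·row1  ⇒  L[3][1]=2, U row3=(0, 0, -6, 5)
Step 3: pivot at (2,2) is -3.
  row3 ← row3 − (2)·row2  ⇒  L[3][2]=2, U row3=(0, 0, 0, 3)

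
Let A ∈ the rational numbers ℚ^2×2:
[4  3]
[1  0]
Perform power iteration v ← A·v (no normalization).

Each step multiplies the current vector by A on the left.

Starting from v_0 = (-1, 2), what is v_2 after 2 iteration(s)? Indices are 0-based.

v_0 = (-1, 2).
v_1 = A·v_0 = (2, -1).
v_2 = A·v_1 = (5, 2).

v_2 = (5, 2)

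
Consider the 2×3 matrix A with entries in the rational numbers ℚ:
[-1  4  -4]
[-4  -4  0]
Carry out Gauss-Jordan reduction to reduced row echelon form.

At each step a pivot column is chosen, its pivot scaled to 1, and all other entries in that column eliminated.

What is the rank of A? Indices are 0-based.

rank = 2

step 1: normalize row 0 (÷-1) = (1, -4, 4)
  row 1: subtract -4×row0 = (0, -20, 16)
step 2: normalize row 1 (÷-20) = (0, 1, -4/5)
  row 0: subtract -4×row1 = (1, 0, 4/5)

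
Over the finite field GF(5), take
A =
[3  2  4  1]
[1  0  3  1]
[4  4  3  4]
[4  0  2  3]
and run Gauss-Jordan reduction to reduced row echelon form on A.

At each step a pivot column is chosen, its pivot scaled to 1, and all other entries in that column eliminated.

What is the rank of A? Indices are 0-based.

step 1: normalize row 0 (÷3) = (1, 4, 3, 2)
  row 1: subtract 1×row0 = (0, 1, 0, 4)
  row 2: subtract 4×row0 = (0, 3, 1, 1)
  row 3: subtract 4×row0 = (0, 4, 0, 0)
step 2: normalize row 1 (÷1) = (0, 1, 0, 4)
  row 0: subtract 4×row1 = (1, 0, 3, 1)
  row 2: subtract 3×row1 = (0, 0, 1, 4)
  row 3: subtract 4×row1 = (0, 0, 0, 4)
step 3: normalize row 2 (÷1) = (0, 0, 1, 4)
  row 0: subtract 3×row2 = (1, 0, 0, 4)
step 4: normalize row 3 (÷4) = (0, 0, 0, 1)
  row 0: subtract 4×row3 = (1, 0, 0, 0)
  row 1: subtract 4×row3 = (0, 1, 0, 0)
  row 2: subtract 4×row3 = (0, 0, 1, 0)

rank = 4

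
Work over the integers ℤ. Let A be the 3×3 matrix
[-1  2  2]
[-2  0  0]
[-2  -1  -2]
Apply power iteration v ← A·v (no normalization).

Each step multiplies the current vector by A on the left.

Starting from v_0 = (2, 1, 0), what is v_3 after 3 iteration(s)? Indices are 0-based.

v_3 = (46, 36, 8)

v_0 = (2, 1, 0).
v_1 = A·v_0 = (0, -4, -5).
v_2 = A·v_1 = (-18, 0, 14).
v_3 = A·v_2 = (46, 36, 8).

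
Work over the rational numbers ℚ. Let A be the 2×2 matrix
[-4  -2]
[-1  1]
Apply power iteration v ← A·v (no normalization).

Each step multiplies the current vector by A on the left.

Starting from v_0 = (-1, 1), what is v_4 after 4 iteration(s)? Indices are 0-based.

v_0 = (-1, 1).
v_1 = A·v_0 = (2, 2).
v_2 = A·v_1 = (-12, 0).
v_3 = A·v_2 = (48, 12).
v_4 = A·v_3 = (-216, -36).

v_4 = (-216, -36)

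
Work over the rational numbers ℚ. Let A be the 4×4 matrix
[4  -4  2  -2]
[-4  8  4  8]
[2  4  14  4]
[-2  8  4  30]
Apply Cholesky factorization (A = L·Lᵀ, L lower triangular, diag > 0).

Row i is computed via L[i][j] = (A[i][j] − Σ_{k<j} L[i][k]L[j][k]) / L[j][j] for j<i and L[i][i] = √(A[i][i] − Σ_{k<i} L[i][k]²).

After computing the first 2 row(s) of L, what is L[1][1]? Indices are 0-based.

Step 1: L[0][0] = √(4) = 2.
  L[1][0] = (-4) / L[0][0] = -2.
Step 2: L[1][1] = √(4) = 2.

L[1][1] = 2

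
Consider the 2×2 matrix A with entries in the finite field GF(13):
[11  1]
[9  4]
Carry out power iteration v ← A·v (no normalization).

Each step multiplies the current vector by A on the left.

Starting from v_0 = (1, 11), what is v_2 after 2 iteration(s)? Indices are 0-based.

v_0 = (1, 11).
v_1 = A·v_0 = (9, 1).
v_2 = A·v_1 = (9, 7).

v_2 = (9, 7)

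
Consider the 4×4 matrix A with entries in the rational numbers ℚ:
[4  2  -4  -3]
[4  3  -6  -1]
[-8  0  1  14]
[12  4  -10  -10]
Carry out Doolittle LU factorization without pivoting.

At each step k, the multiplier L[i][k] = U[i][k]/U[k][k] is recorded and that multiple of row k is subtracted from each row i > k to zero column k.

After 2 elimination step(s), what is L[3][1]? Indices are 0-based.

L[3][1] = -2

k=0: U[0][0]=4
  eliminate (1,0): mult=1, new row 1: (0, 1, -2, 2); set L[1][0]=1
  eliminate (2,0): mult=-2, new row 2: (0, 4, -7, 8); set L[2][0]=-2
  eliminate (3,0): mult=3, new row 3: (0, -2, 2, -1); set L[3][0]=3
k=1: U[1][1]=1
  eliminate (2,1): mult=4, new row 2: (0, 0, 1, 0); set L[2][1]=4
  eliminate (3,1): mult=-2, new row 3: (0, 0, -2, 3); set L[3][1]=-2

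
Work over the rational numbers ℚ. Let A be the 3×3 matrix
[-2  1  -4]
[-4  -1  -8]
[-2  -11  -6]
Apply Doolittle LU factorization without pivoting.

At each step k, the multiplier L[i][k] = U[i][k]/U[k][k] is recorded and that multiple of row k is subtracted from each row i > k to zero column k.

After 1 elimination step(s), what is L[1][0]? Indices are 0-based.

L[1][0] = 2

k=0: U[0][0]=-2
  eliminate (1,0): mult=2, new row 1: (0, -3, 0); set L[1][0]=2
  eliminate (2,0): mult=1, new row 2: (0, -12, -2); set L[2][0]=1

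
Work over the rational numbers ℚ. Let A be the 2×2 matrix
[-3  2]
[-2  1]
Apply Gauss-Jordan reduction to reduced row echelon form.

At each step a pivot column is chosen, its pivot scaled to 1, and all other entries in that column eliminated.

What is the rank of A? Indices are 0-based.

step 1: normalize row 0 (÷-3) = (1, -2/3)
  row 1: subtract -2×row0 = (0, -1/3)
step 2: normalize row 1 (÷-1/3) = (0, 1)
  row 0: subtract -2/3×row1 = (1, 0)

rank = 2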